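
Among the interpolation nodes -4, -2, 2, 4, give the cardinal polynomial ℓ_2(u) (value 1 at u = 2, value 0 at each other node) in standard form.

ℓ_2(u) = (u + 4)(u + 2)(u - 4) / [(6)·(4)·(-2)]
       = (u^3 + 2u^2 - 16u - 32) / (-48)

ℓ_2(u) = -(1/48)u^3 - (1/24)u^2 + (1/3)u + 2/3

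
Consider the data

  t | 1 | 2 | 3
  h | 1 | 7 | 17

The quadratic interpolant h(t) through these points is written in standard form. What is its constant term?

-1

Build the Lagrange basis polynomials:
L_0(t) = (t - 2)(t - 3) / [2] = (1/2)t^2 - (5/2)t + 3
L_1(t) = (t - 1)(t - 3) / [-1] = -t^2 + 4t - 3
L_2(t) = (t - 1)(t - 2) / [2] = (1/2)t^2 - (3/2)t + 1
h(t) = 1·L_0 + 7·L_1 + 17·L_2
Only the constant term is needed; take it from each L_i and combine:
1·(3) + 7·(-3) + 17·(1) = -1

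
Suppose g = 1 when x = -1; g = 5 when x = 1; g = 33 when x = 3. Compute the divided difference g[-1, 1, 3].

3

g[-1,1] = (5 - 1) / (1 - (-1)) = 2
g[1,3] = (33 - 5) / (3 - 1) = 14
g[-1,1,3] = (14 - 2) / (3 - (-1)) = 3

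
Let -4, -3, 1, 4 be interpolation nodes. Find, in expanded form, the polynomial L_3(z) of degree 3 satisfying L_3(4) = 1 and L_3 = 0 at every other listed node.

L_3(z) = (1/168)z^3 + (1/28)z^2 + (5/168)z - 1/14

L_3(z) = (z + 4)(z + 3)(z - 1) / [(8)·(7)·(3)]
       = (z^3 + 6z^2 + 5z - 12) / (168)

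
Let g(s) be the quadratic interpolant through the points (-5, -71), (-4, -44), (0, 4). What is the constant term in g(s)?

L_0(s) = (s + 4)s / [5] = (1/5)s^2 + (4/5)s
L_1(s) = (s + 5)s / [-4] = -(1/4)s^2 - (5/4)s
L_2(s) = (s + 5)(s + 4) / [20] = (1/20)s^2 + (9/20)s + 1
g(s) = (-71)·L_0 + (-44)·L_1 + 4·L_2
Only the constant term is needed; take it from each L_i and combine:
(-71)·(0) + (-44)·(0) + 4·(1) = 4

4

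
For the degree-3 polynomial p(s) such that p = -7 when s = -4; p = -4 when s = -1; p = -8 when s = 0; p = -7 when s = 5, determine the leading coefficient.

13/60

Build the Lagrange basis polynomials:
L_0(s) = (s + 1)s(s - 5) / [-108] = -(1/108)s^3 + (1/27)s^2 + (5/108)s
L_1(s) = (s + 4)s(s - 5) / [18] = (1/18)s^3 - (1/18)s^2 - (10/9)s
L_2(s) = (s + 4)(s + 1)(s - 5) / [-20] = -(1/20)s^3 + (21/20)s + 1
L_3(s) = (s + 4)(s + 1)s / [270] = (1/270)s^3 + (1/54)s^2 + (2/135)s
p(s) = (-7)·L_0 + (-4)·L_1 + (-8)·L_2 + (-7)·L_3
Only the coefficient of s^3 is needed; take it from each L_i and combine:
(-7)·(-1/108) + (-4)·(1/18) + (-8)·(-1/20) + (-7)·(1/270) = 13/60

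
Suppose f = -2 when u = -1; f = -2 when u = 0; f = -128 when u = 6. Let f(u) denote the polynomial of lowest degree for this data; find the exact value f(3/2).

Using Newton's divided-difference form:
f[-1,0] = (-2 - (-2)) / (0 - (-1)) = 0
f[0,6] = (-128 - (-2)) / (6 - 0) = -21
f[-1,0,6] = (-21 - 0) / (6 - (-1)) = -3
f(3/2) = -2 + 0·(5/2) + (-3)·(5/2)·(3/2) = -53/4

-53/4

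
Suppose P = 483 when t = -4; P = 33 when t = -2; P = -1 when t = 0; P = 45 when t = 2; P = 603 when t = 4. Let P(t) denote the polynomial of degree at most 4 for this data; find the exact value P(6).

Using Newton's divided-difference form:
P[-4,-2] = (33 - 483) / (-2 - (-4)) = -225
P[-2,0] = (-1 - 33) / (0 - (-2)) = -17
P[0,2] = (45 - (-1)) / (2 - 0) = 23
P[2,4] = (603 - 45) / (4 - 2) = 279
P[-4,-2,0] = (-17 - (-225)) / (0 - (-4)) = 52
P[-2,0,2] = (23 - (-17)) / (2 - (-2)) = 10
P[0,2,4] = (279 - 23) / (4 - 0) = 64
P[-4,-2,0,2] = (10 - 52) / (2 - (-4)) = -7
P[-2,0,2,4] = (64 - 10) / (4 - (-2)) = 9
P[-4,-2,0,2,4] = (9 - (-7)) / (4 - (-4)) = 2
P(6) = 483 + (-225)·(10) + 52·(10)·(8) + (-7)·(10)·(8)·(6) + 2·(10)·(8)·(6)·(4) = 2873

2873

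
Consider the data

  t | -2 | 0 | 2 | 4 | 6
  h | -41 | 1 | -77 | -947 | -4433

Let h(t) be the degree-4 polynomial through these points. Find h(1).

-8

L_0(1) = (1)·(-1)·(-3)·(-5)/[(-2)·(-4)·(-6)·(-8)] = -5/128
L_1(1) = (3)·(-1)·(-3)·(-5)/[(2)·(-2)·(-4)·(-6)] = 15/32
L_2(1) = (3)·(1)·(-3)·(-5)/[(4)·(2)·(-2)·(-4)] = 45/64
L_3(1) = (3)·(1)·(-1)·(-5)/[(6)·(4)·(2)·(-2)] = -5/32
L_4(1) = (3)·(1)·(-1)·(-3)/[(8)·(6)·(4)·(2)] = 3/128
Sum: (-41)·(-5/128) + 1·(15/32) + (-77)·(45/64) + (-947)·(-5/32) + (-4433)·(3/128) = -8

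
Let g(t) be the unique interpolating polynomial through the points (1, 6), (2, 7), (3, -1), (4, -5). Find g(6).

51

Using Newton's divided-difference form:
g[1,2] = (7 - 6) / (2 - 1) = 1
g[2,3] = (-1 - 7) / (3 - 2) = -8
g[3,4] = (-5 - (-1)) / (4 - 3) = -4
g[1,2,3] = (-8 - 1) / (3 - 1) = -9/2
g[2,3,4] = (-4 - (-8)) / (4 - 2) = 2
g[1,2,3,4] = (2 - (-9/2)) / (4 - 1) = 13/6
g(6) = 6 + 1·(5) + (-9/2)·(5)·(4) + (13/6)·(5)·(4)·(3) = 51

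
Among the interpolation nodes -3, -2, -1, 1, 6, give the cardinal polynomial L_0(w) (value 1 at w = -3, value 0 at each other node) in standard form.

L_0(w) = (w + 2)(w + 1)(w - 1)(w - 6) / [(-1)·(-2)·(-4)·(-9)]
       = (w^4 - 4w^3 - 13w^2 + 4w + 12) / (72)

L_0(w) = (1/72)w^4 - (1/18)w^3 - (13/72)w^2 + (1/18)w + 1/6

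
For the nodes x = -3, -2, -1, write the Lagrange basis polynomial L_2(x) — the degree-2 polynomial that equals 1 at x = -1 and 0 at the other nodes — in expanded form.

L_2(x) = (x + 3)(x + 2) / [(2)·(1)]
       = (x^2 + 5x + 6) / (2)

L_2(x) = (1/2)x^2 + (5/2)x + 3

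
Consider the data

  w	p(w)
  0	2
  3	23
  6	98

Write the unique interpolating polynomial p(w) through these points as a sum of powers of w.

Newton's divided differences:
p[0,3] = (23 - 2) / (3 - 0) = 7
p[3,6] = (98 - 23) / (6 - 3) = 25
p[0,3,6] = (25 - 7) / (6 - 0) = 3
p(w) = 2 + 7·w + 3·w(w - 3)
Expanding: p(w) = 3w^2 - 2w + 2

p(w) = 3w^2 - 2w + 2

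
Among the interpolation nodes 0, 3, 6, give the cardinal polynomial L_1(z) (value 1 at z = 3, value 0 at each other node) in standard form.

L_1(z) = -(1/9)z^2 + (2/3)z

L_1(z) = z(z - 6) / [(3)·(-3)]
       = (z^2 - 6z) / (-9)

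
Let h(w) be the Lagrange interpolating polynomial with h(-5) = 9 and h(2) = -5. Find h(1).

-3

Evaluate each Lagrange basis at w = 1:
L_0(1) = (-1)/[(-7)] = 1/7
L_1(1) = (6)/[(7)] = 6/7
Sum: 9·(1/7) + (-5)·(6/7) = -3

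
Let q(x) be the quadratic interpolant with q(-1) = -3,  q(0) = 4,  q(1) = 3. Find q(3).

-23

Evaluate each Lagrange basis at x = 3:
L_0(3) = (3)·(2)/[(-1)·(-2)] = 3
L_1(3) = (4)·(2)/[(1)·(-1)] = -8
L_2(3) = (4)·(3)/[(2)·(1)] = 6
Sum: (-3)·(3) + 4·(-8) + 3·(6) = -23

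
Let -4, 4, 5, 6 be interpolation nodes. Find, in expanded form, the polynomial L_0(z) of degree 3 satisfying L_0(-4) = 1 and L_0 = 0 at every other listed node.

L_0(z) = (z - 4)(z - 5)(z - 6) / [(-8)·(-9)·(-10)]
       = (z^3 - 15z^2 + 74z - 120) / (-720)

L_0(z) = -(1/720)z^3 + (1/48)z^2 - (37/360)z + 1/6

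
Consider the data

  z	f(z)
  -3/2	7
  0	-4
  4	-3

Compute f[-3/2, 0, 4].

91/66

f[-3/2,0] = (-4 - 7) / (0 - (-3/2)) = -22/3
f[0,4] = (-3 - (-4)) / (4 - 0) = 1/4
f[-3/2,0,4] = (1/4 - (-22/3)) / (4 - (-3/2)) = 91/66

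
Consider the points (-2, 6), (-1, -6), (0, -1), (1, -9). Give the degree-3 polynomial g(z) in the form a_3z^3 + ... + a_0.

Build the Lagrange basis polynomials:
L_0(z) = (z + 1)z(z - 1) / [-6] = -(1/6)z^3 + (1/6)z
L_1(z) = (z + 2)z(z - 1) / [2] = (1/2)z^3 + (1/2)z^2 - z
L_2(z) = (z + 2)(z + 1)(z - 1) / [-2] = -(1/2)z^3 - z^2 + (1/2)z + 1
L_3(z) = (z + 2)(z + 1)z / [6] = (1/6)z^3 + (1/2)z^2 + (1/3)z
g(z) = 6·L_0 + (-6)·L_1 + (-1)·L_2 + (-9)·L_3
  6·L_0(z) = -z^3 + z
  (-6)·L_1(z) = -3z^3 - 3z^2 + 6z
  (-1)·L_2(z) = (1/2)z^3 + z^2 - (1/2)z - 1
  (-9)·L_3(z) = -(3/2)z^3 - (9/2)z^2 - 3z
Adding term by term: -5z^3 - (13/2)z^2 + (7/2)z - 1

g(z) = -5z^3 - (13/2)z^2 + (7/2)z - 1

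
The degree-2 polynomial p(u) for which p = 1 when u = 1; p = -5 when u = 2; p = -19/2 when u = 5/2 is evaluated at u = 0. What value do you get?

3

Evaluate each Lagrange basis at u = 0:
L_0(0) = (-2)·(-5/2)/[(-1)·(-3/2)] = 10/3
L_1(0) = (-1)·(-5/2)/[(1)·(-1/2)] = -5
L_2(0) = (-1)·(-2)/[(3/2)·(1/2)] = 8/3
Sum: 1·(10/3) + (-5)·(-5) + (-19/2)·(8/3) = 3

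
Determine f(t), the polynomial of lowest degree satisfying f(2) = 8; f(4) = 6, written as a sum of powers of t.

L_0(t) = (t - 4) / [-2] = -(1/2)t + 2
L_1(t) = (t - 2) / [2] = (1/2)t - 1
f(t) = 8·L_0 + 6·L_1
  8·L_0(t) = -4t + 16
  6·L_1(t) = 3t - 6
Adding term by term: -t + 10

f(t) = -t + 10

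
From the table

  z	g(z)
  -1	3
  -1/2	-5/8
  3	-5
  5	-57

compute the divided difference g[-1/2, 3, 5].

-9/2

g[-1/2,3] = (-5 - (-5/8)) / (3 - (-1/2)) = -5/4
g[3,5] = (-57 - (-5)) / (5 - 3) = -26
g[-1/2,3,5] = (-26 - (-5/4)) / (5 - (-1/2)) = -9/2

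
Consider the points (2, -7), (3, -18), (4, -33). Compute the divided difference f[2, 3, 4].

-2

f[2,3] = (-18 - (-7)) / (3 - 2) = -11
f[3,4] = (-33 - (-18)) / (4 - 3) = -15
f[2,3,4] = (-15 - (-11)) / (4 - 2) = -2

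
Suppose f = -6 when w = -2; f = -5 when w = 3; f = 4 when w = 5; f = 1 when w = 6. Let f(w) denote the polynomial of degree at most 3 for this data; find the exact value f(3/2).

-5017/320

Evaluate each Lagrange basis at w = 3/2:
L_0(3/2) = (-3/2)·(-7/2)·(-9/2)/[(-5)·(-7)·(-8)] = 27/320
L_1(3/2) = (7/2)·(-7/2)·(-9/2)/[(5)·(-2)·(-3)] = 147/80
L_2(3/2) = (7/2)·(-3/2)·(-9/2)/[(7)·(2)·(-1)] = -27/16
L_3(3/2) = (7/2)·(-3/2)·(-7/2)/[(8)·(3)·(1)] = 49/64
Sum: (-6)·(27/320) + (-5)·(147/80) + 4·(-27/16) + 1·(49/64) = -5017/320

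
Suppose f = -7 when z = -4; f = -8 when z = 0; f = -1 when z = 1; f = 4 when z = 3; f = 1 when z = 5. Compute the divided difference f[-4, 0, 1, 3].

-59/140

f[-4,0] = (-8 - (-7)) / (0 - (-4)) = -1/4
f[0,1] = (-1 - (-8)) / (1 - 0) = 7
f[1,3] = (4 - (-1)) / (3 - 1) = 5/2
f[-4,0,1] = (7 - (-1/4)) / (1 - (-4)) = 29/20
f[0,1,3] = (5/2 - 7) / (3 - 0) = -3/2
f[-4,0,1,3] = (-3/2 - 29/20) / (3 - (-4)) = -59/140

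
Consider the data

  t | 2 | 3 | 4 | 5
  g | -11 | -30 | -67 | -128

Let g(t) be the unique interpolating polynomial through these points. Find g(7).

-346

Evaluate each Lagrange basis at t = 7:
L_0(7) = (4)·(3)·(2)/[(-1)·(-2)·(-3)] = -4
L_1(7) = (5)·(3)·(2)/[(1)·(-1)·(-2)] = 15
L_2(7) = (5)·(4)·(2)/[(2)·(1)·(-1)] = -20
L_3(7) = (5)·(4)·(3)/[(3)·(2)·(1)] = 10
Sum: (-11)·(-4) + (-30)·(15) + (-67)·(-20) + (-128)·(10) = -346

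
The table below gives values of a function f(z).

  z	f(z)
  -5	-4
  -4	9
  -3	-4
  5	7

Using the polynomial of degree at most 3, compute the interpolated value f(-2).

Evaluate each Lagrange basis at z = -2:
L_0(-2) = (2)·(1)·(-7)/[(-1)·(-2)·(-10)] = 7/10
L_1(-2) = (3)·(1)·(-7)/[(1)·(-1)·(-9)] = -7/3
L_2(-2) = (3)·(2)·(-7)/[(2)·(1)·(-8)] = 21/8
L_3(-2) = (3)·(2)·(1)/[(10)·(9)·(8)] = 1/120
Sum: (-4)·(7/10) + 9·(-7/3) + (-4)·(21/8) + 7·(1/120) = -4109/120

-4109/120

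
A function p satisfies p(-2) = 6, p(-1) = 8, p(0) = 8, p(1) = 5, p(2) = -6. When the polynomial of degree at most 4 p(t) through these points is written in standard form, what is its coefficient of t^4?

-1/6

L_0(t) = (t + 1)t(t - 1)(t - 2) / [24] = (1/24)t^4 - (1/12)t^3 - (1/24)t^2 + (1/12)t
L_1(t) = (t + 2)t(t - 1)(t - 2) / [-6] = -(1/6)t^4 + (1/6)t^3 + (2/3)t^2 - (2/3)t
L_2(t) = (t + 2)(t + 1)(t - 1)(t - 2) / [4] = (1/4)t^4 - (5/4)t^2 + 1
L_3(t) = (t + 2)(t + 1)t(t - 2) / [-6] = -(1/6)t^4 - (1/6)t^3 + (2/3)t^2 + (2/3)t
L_4(t) = (t + 2)(t + 1)t(t - 1) / [24] = (1/24)t^4 + (1/12)t^3 - (1/24)t^2 - (1/12)t
p(t) = 6·L_0 + 8·L_1 + 8·L_2 + 5·L_3 + (-6)·L_4
Only the coefficient of t^4 is needed; take it from each L_i and combine:
6·(1/24) + 8·(-1/6) + 8·(1/4) + 5·(-1/6) + (-6)·(1/24) = -1/6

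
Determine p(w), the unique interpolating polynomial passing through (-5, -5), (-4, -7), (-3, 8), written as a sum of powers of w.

L_0(w) = (w + 4)(w + 3) / [2] = (1/2)w^2 + (7/2)w + 6
L_1(w) = (w + 5)(w + 3) / [-1] = -w^2 - 8w - 15
L_2(w) = (w + 5)(w + 4) / [2] = (1/2)w^2 + (9/2)w + 10
p(w) = (-5)·L_0 + (-7)·L_1 + 8·L_2
  (-5)·L_0(w) = -(5/2)w^2 - (35/2)w - 30
  (-7)·L_1(w) = 7w^2 + 56w + 105
  8·L_2(w) = 4w^2 + 36w + 80
Adding term by term: (17/2)w^2 + (149/2)w + 155

p(w) = (17/2)w^2 + (149/2)w + 155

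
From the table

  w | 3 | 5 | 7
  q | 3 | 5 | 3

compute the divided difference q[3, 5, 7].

-1/2

q[3,5] = (5 - 3) / (5 - 3) = 1
q[5,7] = (3 - 5) / (7 - 5) = -1
q[3,5,7] = (-1 - 1) / (7 - 3) = -1/2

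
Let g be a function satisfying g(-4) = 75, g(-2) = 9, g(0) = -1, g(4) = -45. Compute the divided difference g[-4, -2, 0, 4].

-1

g[-4,-2] = (9 - 75) / (-2 - (-4)) = -33
g[-2,0] = (-1 - 9) / (0 - (-2)) = -5
g[0,4] = (-45 - (-1)) / (4 - 0) = -11
g[-4,-2,0] = (-5 - (-33)) / (0 - (-4)) = 7
g[-2,0,4] = (-11 - (-5)) / (4 - (-2)) = -1
g[-4,-2,0,4] = (-1 - 7) / (4 - (-4)) = -1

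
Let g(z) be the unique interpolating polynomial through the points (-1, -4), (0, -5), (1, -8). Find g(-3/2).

Evaluate each Lagrange basis at z = -3/2:
L_0(-3/2) = (-3/2)·(-5/2)/[(-1)·(-2)] = 15/8
L_1(-3/2) = (-1/2)·(-5/2)/[(1)·(-1)] = -5/4
L_2(-3/2) = (-1/2)·(-3/2)/[(2)·(1)] = 3/8
Sum: (-4)·(15/8) + (-5)·(-5/4) + (-8)·(3/8) = -17/4

-17/4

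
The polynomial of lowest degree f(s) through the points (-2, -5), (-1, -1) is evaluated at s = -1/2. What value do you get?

1

Evaluate each Lagrange basis at s = -1/2:
L_0(-1/2) = (1/2)/[(-1)] = -1/2
L_1(-1/2) = (3/2)/[(1)] = 3/2
Sum: (-5)·(-1/2) + (-1)·(3/2) = 1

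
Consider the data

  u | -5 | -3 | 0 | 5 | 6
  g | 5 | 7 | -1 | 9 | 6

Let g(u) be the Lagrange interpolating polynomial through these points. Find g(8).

Evaluate each Lagrange basis at u = 8:
L_0(8) = (11)·(8)·(3)·(2)/[(-2)·(-5)·(-10)·(-11)] = 12/25
L_1(8) = (13)·(8)·(3)·(2)/[(2)·(-3)·(-8)·(-9)] = -13/9
L_2(8) = (13)·(11)·(3)·(2)/[(5)·(3)·(-5)·(-6)] = 143/75
L_3(8) = (13)·(11)·(8)·(2)/[(10)·(8)·(5)·(-1)] = -143/25
L_4(8) = (13)·(11)·(8)·(3)/[(11)·(9)·(6)·(1)] = 52/9
Sum: 5·(12/25) + 7·(-13/9) + (-1)·(143/75) + 9·(-143/25) + 6·(52/9) = -5947/225

-5947/225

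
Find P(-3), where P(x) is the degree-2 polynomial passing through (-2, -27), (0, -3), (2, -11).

Evaluate each Lagrange basis at x = -3:
L_0(-3) = (-3)·(-5)/[(-2)·(-4)] = 15/8
L_1(-3) = (-1)·(-5)/[(2)·(-2)] = -5/4
L_2(-3) = (-1)·(-3)/[(4)·(2)] = 3/8
Sum: (-27)·(15/8) + (-3)·(-5/4) + (-11)·(3/8) = -51

-51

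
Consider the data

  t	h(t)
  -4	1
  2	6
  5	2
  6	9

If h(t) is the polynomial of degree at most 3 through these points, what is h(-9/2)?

Evaluate each Lagrange basis at t = -9/2:
L_0(-9/2) = (-13/2)·(-19/2)·(-21/2)/[(-6)·(-9)·(-10)] = 1729/1440
L_1(-9/2) = (-1/2)·(-19/2)·(-21/2)/[(6)·(-3)·(-4)] = -133/192
L_2(-9/2) = (-1/2)·(-13/2)·(-21/2)/[(9)·(3)·(-1)] = 91/72
L_3(-9/2) = (-1/2)·(-13/2)·(-19/2)/[(10)·(4)·(1)] = -247/320
Sum: 1·(1729/1440) + 6·(-133/192) + 2·(91/72) + 9·(-247/320) = -21239/2880

-21239/2880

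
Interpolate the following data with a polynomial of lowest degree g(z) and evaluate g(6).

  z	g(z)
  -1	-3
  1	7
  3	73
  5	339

592

L_0(6) = (5)·(3)·(1)/[(-2)·(-4)·(-6)] = -5/16
L_1(6) = (7)·(3)·(1)/[(2)·(-2)·(-4)] = 21/16
L_2(6) = (7)·(5)·(1)/[(4)·(2)·(-2)] = -35/16
L_3(6) = (7)·(5)·(3)/[(6)·(4)·(2)] = 35/16
Sum: (-3)·(-5/16) + 7·(21/16) + 73·(-35/16) + 339·(35/16) = 592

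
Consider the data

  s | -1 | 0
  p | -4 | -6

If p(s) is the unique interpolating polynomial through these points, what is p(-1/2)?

L_0(-1/2) = (-1/2)/[(-1)] = 1/2
L_1(-1/2) = (1/2)/[(1)] = 1/2
Sum: (-4)·(1/2) + (-6)·(1/2) = -5

-5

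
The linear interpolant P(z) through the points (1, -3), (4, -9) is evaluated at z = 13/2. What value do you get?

L_0(13/2) = (5/2)/[(-3)] = -5/6
L_1(13/2) = (11/2)/[(3)] = 11/6
Sum: (-3)·(-5/6) + (-9)·(11/6) = -14

-14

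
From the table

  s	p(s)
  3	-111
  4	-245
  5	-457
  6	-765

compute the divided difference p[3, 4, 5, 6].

-3

p[3,4] = (-245 - (-111)) / (4 - 3) = -134
p[4,5] = (-457 - (-245)) / (5 - 4) = -212
p[5,6] = (-765 - (-457)) / (6 - 5) = -308
p[3,4,5] = (-212 - (-134)) / (5 - 3) = -39
p[4,5,6] = (-308 - (-212)) / (6 - 4) = -48
p[3,4,5,6] = (-48 - (-39)) / (6 - 3) = -3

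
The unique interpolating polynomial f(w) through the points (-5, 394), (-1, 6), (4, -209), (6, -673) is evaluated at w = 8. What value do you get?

Using Newton's divided-difference form:
f[-5,-1] = (6 - 394) / (-1 - (-5)) = -97
f[-1,4] = (-209 - 6) / (4 - (-1)) = -43
f[4,6] = (-673 - (-209)) / (6 - 4) = -232
f[-5,-1,4] = (-43 - (-97)) / (4 - (-5)) = 6
f[-1,4,6] = (-232 - (-43)) / (6 - (-1)) = -27
f[-5,-1,4,6] = (-27 - 6) / (6 - (-5)) = -3
f(8) = 394 + (-97)·(13) + 6·(13)·(9) + (-3)·(13)·(9)·(4) = -1569

-1569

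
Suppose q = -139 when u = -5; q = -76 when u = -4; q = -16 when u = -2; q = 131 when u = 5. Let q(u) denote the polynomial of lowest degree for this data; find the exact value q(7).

353

Using Newton's divided-difference form:
q[-5,-4] = (-76 - (-139)) / (-4 - (-5)) = 63
q[-4,-2] = (-16 - (-76)) / (-2 - (-4)) = 30
q[-2,5] = (131 - (-16)) / (5 - (-2)) = 21
q[-5,-4,-2] = (30 - 63) / (-2 - (-5)) = -11
q[-4,-2,5] = (21 - 30) / (5 - (-4)) = -1
q[-5,-4,-2,5] = (-1 - (-11)) / (5 - (-5)) = 1
q(7) = -139 + 63·(12) + (-11)·(12)·(11) + 1·(12)·(11)·(9) = 353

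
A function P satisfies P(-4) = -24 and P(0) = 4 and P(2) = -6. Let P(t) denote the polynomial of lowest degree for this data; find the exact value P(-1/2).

L_0(-1/2) = (-1/2)·(-5/2)/[(-4)·(-6)] = 5/96
L_1(-1/2) = (7/2)·(-5/2)/[(4)·(-2)] = 35/32
L_2(-1/2) = (7/2)·(-1/2)/[(6)·(2)] = -7/48
Sum: (-24)·(5/96) + 4·(35/32) + (-6)·(-7/48) = 4

4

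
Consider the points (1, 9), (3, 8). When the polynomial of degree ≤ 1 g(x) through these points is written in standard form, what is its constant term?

19/2

Build the Lagrange basis polynomials:
L_0(x) = (x - 3) / [-2] = -(1/2)x + 3/2
L_1(x) = (x - 1) / [2] = (1/2)x - 1/2
g(x) = 9·L_0 + 8·L_1
Only the constant term is needed; take it from each L_i and combine:
9·(3/2) + 8·(-1/2) = 19/2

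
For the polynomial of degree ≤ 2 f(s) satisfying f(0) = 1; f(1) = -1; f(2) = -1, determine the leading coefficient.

1

Build the Lagrange basis polynomials:
L_0(s) = (s - 1)(s - 2) / [2] = (1/2)s^2 - (3/2)s + 1
L_1(s) = s(s - 2) / [-1] = -s^2 + 2s
L_2(s) = s(s - 1) / [2] = (1/2)s^2 - (1/2)s
f(s) = 1·L_0 + (-1)·L_1 + (-1)·L_2
Only the coefficient of s^2 is needed; take it from each L_i and combine:
1·(1/2) + (-1)·(-1) + (-1)·(1/2) = 1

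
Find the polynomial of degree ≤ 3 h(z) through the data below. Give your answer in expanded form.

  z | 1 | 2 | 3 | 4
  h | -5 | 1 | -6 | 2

Build the Lagrange basis polynomials:
L_0(z) = (z - 2)(z - 3)(z - 4) / [-6] = -(1/6)z^3 + (3/2)z^2 - (13/3)z + 4
L_1(z) = (z - 1)(z - 3)(z - 4) / [2] = (1/2)z^3 - 4z^2 + (19/2)z - 6
L_2(z) = (z - 1)(z - 2)(z - 4) / [-2] = -(1/2)z^3 + (7/2)z^2 - 7z + 4
L_3(z) = (z - 1)(z - 2)(z - 3) / [6] = (1/6)z^3 - z^2 + (11/6)z - 1
h(z) = (-5)·L_0 + 1·L_1 + (-6)·L_2 + 2·L_3
  (-5)·L_0(z) = (5/6)z^3 - (15/2)z^2 + (65/3)z - 20
  1·L_1(z) = (1/2)z^3 - 4z^2 + (19/2)z - 6
  (-6)·L_2(z) = 3z^3 - 21z^2 + 42z - 24
  2·L_3(z) = (1/3)z^3 - 2z^2 + (11/3)z - 2
Adding term by term: (14/3)z^3 - (69/2)z^2 + (461/6)z - 52

h(z) = (14/3)z^3 - (69/2)z^2 + (461/6)z - 52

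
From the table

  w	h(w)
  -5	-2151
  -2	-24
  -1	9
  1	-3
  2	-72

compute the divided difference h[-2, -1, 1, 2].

h[-2,-1] = (9 - (-24)) / (-1 - (-2)) = 33
h[-1,1] = (-3 - 9) / (1 - (-1)) = -6
h[1,2] = (-72 - (-3)) / (2 - 1) = -69
h[-2,-1,1] = (-6 - 33) / (1 - (-2)) = -13
h[-1,1,2] = (-69 - (-6)) / (2 - (-1)) = -21
h[-2,-1,1,2] = (-21 - (-13)) / (2 - (-2)) = -2

-2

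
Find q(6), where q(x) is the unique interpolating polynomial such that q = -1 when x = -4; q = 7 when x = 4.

9

Evaluate each Lagrange basis at x = 6:
L_0(6) = (2)/[(-8)] = -1/4
L_1(6) = (10)/[(8)] = 5/4
Sum: (-1)·(-1/4) + 7·(5/4) = 9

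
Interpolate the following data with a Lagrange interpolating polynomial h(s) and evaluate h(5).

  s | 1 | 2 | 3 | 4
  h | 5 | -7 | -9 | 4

37

L_0(5) = (3)·(2)·(1)/[(-1)·(-2)·(-3)] = -1
L_1(5) = (4)·(2)·(1)/[(1)·(-1)·(-2)] = 4
L_2(5) = (4)·(3)·(1)/[(2)·(1)·(-1)] = -6
L_3(5) = (4)·(3)·(2)/[(3)·(2)·(1)] = 4
Sum: 5·(-1) + (-7)·(4) + (-9)·(-6) + 4·(4) = 37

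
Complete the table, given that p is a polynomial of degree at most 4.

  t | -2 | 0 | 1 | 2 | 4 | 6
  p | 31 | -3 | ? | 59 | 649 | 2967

The 5 known values determine p uniquely (degree ≤ 4).
L_0(1) = (1)·(-1)·(-3)·(-5)/[(-2)·(-4)·(-6)·(-8)] = -5/128
L_1(1) = (3)·(-1)·(-3)·(-5)/[(2)·(-2)·(-4)·(-6)] = 15/32
L_2(1) = (3)·(1)·(-3)·(-5)/[(4)·(2)·(-2)·(-4)] = 45/64
L_3(1) = (3)·(1)·(-1)·(-5)/[(6)·(4)·(2)·(-2)] = -5/32
L_4(1) = (3)·(1)·(-1)·(-3)/[(8)·(6)·(4)·(2)] = 3/128
Sum: 31·(-5/128) + (-3)·(15/32) + 59·(45/64) + 649·(-5/32) + 2967·(3/128) = 7

7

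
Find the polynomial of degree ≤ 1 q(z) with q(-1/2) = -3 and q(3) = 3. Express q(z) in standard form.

q(z) = (12/7)z - 15/7

L_0(z) = (z - 3) / [-7/2] = -(2/7)z + 6/7
L_1(z) = (z + 1/2) / [7/2] = (2/7)z + 1/7
q(z) = (-3)·L_0 + 3·L_1
  (-3)·L_0(z) = (6/7)z - 18/7
  3·L_1(z) = (6/7)z + 3/7
Adding term by term: (12/7)z - 15/7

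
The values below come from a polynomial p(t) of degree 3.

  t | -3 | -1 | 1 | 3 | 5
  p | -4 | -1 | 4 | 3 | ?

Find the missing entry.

-12

The 4 known values determine p uniquely (degree ≤ 3).
Evaluate each Lagrange basis at t = 5:
L_0(5) = (6)·(4)·(2)/[(-2)·(-4)·(-6)] = -1
L_1(5) = (8)·(4)·(2)/[(2)·(-2)·(-4)] = 4
L_2(5) = (8)·(6)·(2)/[(4)·(2)·(-2)] = -6
L_3(5) = (8)·(6)·(4)/[(6)·(4)·(2)] = 4
Sum: (-4)·(-1) + (-1)·(4) + 4·(-6) + 3·(4) = -12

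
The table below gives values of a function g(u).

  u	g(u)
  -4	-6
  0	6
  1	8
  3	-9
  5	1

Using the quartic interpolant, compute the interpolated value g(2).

L_0(2) = (2)·(1)·(-1)·(-3)/[(-4)·(-5)·(-7)·(-9)] = 1/210
L_1(2) = (6)·(1)·(-1)·(-3)/[(4)·(-1)·(-3)·(-5)] = -3/10
L_2(2) = (6)·(2)·(-1)·(-3)/[(5)·(1)·(-2)·(-4)] = 9/10
L_3(2) = (6)·(2)·(1)·(-3)/[(7)·(3)·(2)·(-2)] = 3/7
L_4(2) = (6)·(2)·(1)·(-1)/[(9)·(5)·(4)·(2)] = -1/30
Sum: (-6)·(1/210) + 6·(-3/10) + 8·(9/10) + (-9)·(3/7) + 1·(-1/30) = 311/210

311/210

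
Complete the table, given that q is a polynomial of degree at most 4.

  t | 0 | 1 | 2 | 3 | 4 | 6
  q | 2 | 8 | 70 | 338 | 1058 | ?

The 5 known values determine q uniquely (degree ≤ 4).
L_0(6) = (5)·(4)·(3)·(2)/[(-1)·(-2)·(-3)·(-4)] = 5
L_1(6) = (6)·(4)·(3)·(2)/[(1)·(-1)·(-2)·(-3)] = -24
L_2(6) = (6)·(5)·(3)·(2)/[(2)·(1)·(-1)·(-2)] = 45
L_3(6) = (6)·(5)·(4)·(2)/[(3)·(2)·(1)·(-1)] = -40
L_4(6) = (6)·(5)·(4)·(3)/[(4)·(3)·(2)·(1)] = 15
Sum: 2·(5) + 8·(-24) + 70·(45) + 338·(-40) + 1058·(15) = 5318

5318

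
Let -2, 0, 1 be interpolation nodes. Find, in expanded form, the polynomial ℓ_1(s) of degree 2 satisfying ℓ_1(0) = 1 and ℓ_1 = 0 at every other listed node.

ℓ_1(s) = -(1/2)s^2 - (1/2)s + 1

ℓ_1(s) = (s + 2)(s - 1) / [(2)·(-1)]
       = (s^2 + s - 2) / (-2)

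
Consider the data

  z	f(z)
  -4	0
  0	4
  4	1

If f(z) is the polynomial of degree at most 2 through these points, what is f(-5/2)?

Using Newton's divided-difference form:
f[-4,0] = (4 - 0) / (0 - (-4)) = 1
f[0,4] = (1 - 4) / (4 - 0) = -3/4
f[-4,0,4] = (-3/4 - 1) / (4 - (-4)) = -7/32
f(-5/2) = 0 + 1·(3/2) + (-7/32)·(3/2)·(-5/2) = 297/128

297/128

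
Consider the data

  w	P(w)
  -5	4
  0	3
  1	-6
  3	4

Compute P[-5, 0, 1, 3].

23/30

P[-5,0] = (3 - 4) / (0 - (-5)) = -1/5
P[0,1] = (-6 - 3) / (1 - 0) = -9
P[1,3] = (4 - (-6)) / (3 - 1) = 5
P[-5,0,1] = (-9 - (-1/5)) / (1 - (-5)) = -22/15
P[0,1,3] = (5 - (-9)) / (3 - 0) = 14/3
P[-5,0,1,3] = (14/3 - (-22/15)) / (3 - (-5)) = 23/30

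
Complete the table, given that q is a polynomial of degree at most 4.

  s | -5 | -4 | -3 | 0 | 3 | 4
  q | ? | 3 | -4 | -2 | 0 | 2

The 5 known values determine q uniquely (degree ≤ 4).
Evaluate each Lagrange basis at s = -5:
L_0(-5) = (-2)·(-5)·(-8)·(-9)/[(-1)·(-4)·(-7)·(-8)] = 45/14
L_1(-5) = (-1)·(-5)·(-8)·(-9)/[(1)·(-3)·(-6)·(-7)] = -20/7
L_2(-5) = (-1)·(-2)·(-8)·(-9)/[(4)·(3)·(-3)·(-4)] = 1
L_3(-5) = (-1)·(-2)·(-5)·(-9)/[(7)·(6)·(3)·(-1)] = -5/7
L_4(-5) = (-1)·(-2)·(-5)·(-8)/[(8)·(7)·(4)·(1)] = 5/14
Sum: 3·(45/14) + (-4)·(-20/7) + (-2)·(1) + 0 + 2·(5/14) = 277/14

277/14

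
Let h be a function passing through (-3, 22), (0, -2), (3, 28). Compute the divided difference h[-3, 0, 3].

h[-3,0] = (-2 - 22) / (0 - (-3)) = -8
h[0,3] = (28 - (-2)) / (3 - 0) = 10
h[-3,0,3] = (10 - (-8)) / (3 - (-3)) = 3

3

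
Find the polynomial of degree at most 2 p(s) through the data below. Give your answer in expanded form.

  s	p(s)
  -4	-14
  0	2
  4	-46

p(s) = -2s^2 - 4s + 2

Newton's divided differences:
p[-4,0] = (2 - (-14)) / (0 - (-4)) = 4
p[0,4] = (-46 - 2) / (4 - 0) = -12
p[-4,0,4] = (-12 - 4) / (4 - (-4)) = -2
p(s) = -14 + 4·(s + 4) + (-2)·(s + 4)s
Expanding: p(s) = -2s^2 - 4s + 2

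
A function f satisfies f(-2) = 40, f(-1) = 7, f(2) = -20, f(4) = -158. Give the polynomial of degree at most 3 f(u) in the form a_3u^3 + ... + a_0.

f(u) = -3u^3 + 3u^2 - 3u - 2

Newton's divided differences:
f[-2,-1] = (7 - 40) / (-1 - (-2)) = -33
f[-1,2] = (-20 - 7) / (2 - (-1)) = -9
f[2,4] = (-158 - (-20)) / (4 - 2) = -69
f[-2,-1,2] = (-9 - (-33)) / (2 - (-2)) = 6
f[-1,2,4] = (-69 - (-9)) / (4 - (-1)) = -12
f[-2,-1,2,4] = (-12 - 6) / (4 - (-2)) = -3
f(u) = 40 + (-33)·(u + 2) + 6·(u + 2)(u + 1) + (-3)·(u + 2)(u + 1)(u - 2)
Expanding: f(u) = -3u^3 + 3u^2 - 3u - 2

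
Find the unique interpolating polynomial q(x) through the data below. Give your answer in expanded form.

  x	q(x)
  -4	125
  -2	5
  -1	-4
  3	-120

Build the Lagrange basis polynomials:
L_0(x) = (x + 2)(x + 1)(x - 3) / [-42] = -(1/42)x^3 + (1/6)x + 1/7
L_1(x) = (x + 4)(x + 1)(x - 3) / [10] = (1/10)x^3 + (1/5)x^2 - (11/10)x - 6/5
L_2(x) = (x + 4)(x + 2)(x - 3) / [-12] = -(1/12)x^3 - (1/4)x^2 + (5/6)x + 2
L_3(x) = (x + 4)(x + 2)(x + 1) / [140] = (1/140)x^3 + (1/20)x^2 + (1/10)x + 2/35
q(x) = 125·L_0 + 5·L_1 + (-4)·L_2 + (-120)·L_3
  125·L_0(x) = -(125/42)x^3 + (125/6)x + 125/7
  5·L_1(x) = (1/2)x^3 + x^2 - (11/2)x - 6
  (-4)·L_2(x) = (1/3)x^3 + x^2 - (10/3)x - 8
  (-120)·L_3(x) = -(6/7)x^3 - 6x^2 - 12x - 48/7
Adding term by term: -3x^3 - 4x^2 - 3

q(x) = -3x^3 - 4x^2 - 3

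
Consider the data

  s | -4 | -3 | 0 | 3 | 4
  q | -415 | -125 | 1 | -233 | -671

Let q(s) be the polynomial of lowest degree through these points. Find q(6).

Evaluate each Lagrange basis at s = 6:
L_0(6) = (9)·(6)·(3)·(2)/[(-1)·(-4)·(-7)·(-8)] = 81/56
L_1(6) = (10)·(6)·(3)·(2)/[(1)·(-3)·(-6)·(-7)] = -20/7
L_2(6) = (10)·(9)·(3)·(2)/[(4)·(3)·(-3)·(-4)] = 15/4
L_3(6) = (10)·(9)·(6)·(2)/[(7)·(6)·(3)·(-1)] = -60/7
L_4(6) = (10)·(9)·(6)·(3)/[(8)·(7)·(4)·(1)] = 405/56
Sum: (-415)·(81/56) + (-125)·(-20/7) + 1·(15/4) + (-233)·(-60/7) + (-671)·(405/56) = -3095

-3095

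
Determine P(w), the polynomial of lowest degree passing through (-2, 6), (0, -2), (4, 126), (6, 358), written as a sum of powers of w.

P(w) = w^3 + 4w^2 - 2

Build the Lagrange basis polynomials:
L_0(w) = w(w - 4)(w - 6) / [-96] = -(1/96)w^3 + (5/48)w^2 - (1/4)w
L_1(w) = (w + 2)(w - 4)(w - 6) / [48] = (1/48)w^3 - (1/6)w^2 + (1/12)w + 1
L_2(w) = (w + 2)w(w - 6) / [-48] = -(1/48)w^3 + (1/12)w^2 + (1/4)w
L_3(w) = (w + 2)w(w - 4) / [96] = (1/96)w^3 - (1/48)w^2 - (1/12)w
P(w) = 6·L_0 + (-2)·L_1 + 126·L_2 + 358·L_3
  6·L_0(w) = -(1/16)w^3 + (5/8)w^2 - (3/2)w
  (-2)·L_1(w) = -(1/24)w^3 + (1/3)w^2 - (1/6)w - 2
  126·L_2(w) = -(21/8)w^3 + (21/2)w^2 + (63/2)w
  358·L_3(w) = (179/48)w^3 - (179/24)w^2 - (179/6)w
Adding term by term: w^3 + 4w^2 - 2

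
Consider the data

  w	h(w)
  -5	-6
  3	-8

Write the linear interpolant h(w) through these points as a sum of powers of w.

L_0(w) = (w - 3) / [-8] = -(1/8)w + 3/8
L_1(w) = (w + 5) / [8] = (1/8)w + 5/8
h(w) = (-6)·L_0 + (-8)·L_1
  (-6)·L_0(w) = (3/4)w - 9/4
  (-8)·L_1(w) = -w - 5
Adding term by term: -(1/4)w - 29/4

h(w) = -(1/4)w - 29/4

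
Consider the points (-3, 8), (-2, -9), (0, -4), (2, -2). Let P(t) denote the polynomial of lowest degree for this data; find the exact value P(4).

L_0(4) = (6)·(4)·(2)/[(-1)·(-3)·(-5)] = -16/5
L_1(4) = (7)·(4)·(2)/[(1)·(-2)·(-4)] = 7
L_2(4) = (7)·(6)·(2)/[(3)·(2)·(-2)] = -7
L_3(4) = (7)·(6)·(4)/[(5)·(4)·(2)] = 21/5
Sum: 8·(-16/5) + (-9)·(7) + (-4)·(-7) + (-2)·(21/5) = -69

-69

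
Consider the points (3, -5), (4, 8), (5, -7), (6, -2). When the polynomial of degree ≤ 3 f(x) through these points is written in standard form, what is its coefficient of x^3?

L_0(x) = (x - 4)(x - 5)(x - 6) / [-6] = -(1/6)x^3 + (5/2)x^2 - (37/3)x + 20
L_1(x) = (x - 3)(x - 5)(x - 6) / [2] = (1/2)x^3 - 7x^2 + (63/2)x - 45
L_2(x) = (x - 3)(x - 4)(x - 6) / [-2] = -(1/2)x^3 + (13/2)x^2 - 27x + 36
L_3(x) = (x - 3)(x - 4)(x - 5) / [6] = (1/6)x^3 - 2x^2 + (47/6)x - 10
f(x) = (-5)·L_0 + 8·L_1 + (-7)·L_2 + (-2)·L_3
Only the coefficient of x^3 is needed; take it from each L_i and combine:
(-5)·(-1/6) + 8·(1/2) + (-7)·(-1/2) + (-2)·(1/6) = 8

8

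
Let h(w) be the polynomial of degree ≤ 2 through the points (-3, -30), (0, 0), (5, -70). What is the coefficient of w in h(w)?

Build the Lagrange basis polynomials:
L_0(w) = w(w - 5) / [24] = (1/24)w^2 - (5/24)w
L_1(w) = (w + 3)(w - 5) / [-15] = -(1/15)w^2 + (2/15)w + 1
L_2(w) = (w + 3)w / [40] = (1/40)w^2 + (3/40)w
h(w) = (-30)·L_0 + 0·L_1 + (-70)·L_2
Only the coefficient of w is needed; take it from each L_i and combine:
(-30)·(-5/24) + 0·(2/15) + (-70)·(3/40) = 1

1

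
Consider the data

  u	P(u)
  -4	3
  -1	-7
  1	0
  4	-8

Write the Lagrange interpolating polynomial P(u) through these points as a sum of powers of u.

L_0(u) = (u + 1)(u - 1)(u - 4) / [-120] = -(1/120)u^3 + (1/30)u^2 + (1/120)u - 1/30
L_1(u) = (u + 4)(u - 1)(u - 4) / [30] = (1/30)u^3 - (1/30)u^2 - (8/15)u + 8/15
L_2(u) = (u + 4)(u + 1)(u - 4) / [-30] = -(1/30)u^3 - (1/30)u^2 + (8/15)u + 8/15
L_3(u) = (u + 4)(u + 1)(u - 1) / [120] = (1/120)u^3 + (1/30)u^2 - (1/120)u - 1/30
P(u) = 3·L_0 + (-7)·L_1 + 0·L_2 + (-8)·L_3
  3·L_0(u) = -(1/40)u^3 + (1/10)u^2 + (1/40)u - 1/10
  (-7)·L_1(u) = -(7/30)u^3 + (7/30)u^2 + (56/15)u - 56/15
  0·L_2(u) = 0
  (-8)·L_3(u) = -(1/15)u^3 - (4/15)u^2 + (1/15)u + 4/15
Adding term by term: -(13/40)u^3 + (1/15)u^2 + (153/40)u - 107/30

P(u) = -(13/40)u^3 + (1/15)u^2 + (153/40)u - 107/30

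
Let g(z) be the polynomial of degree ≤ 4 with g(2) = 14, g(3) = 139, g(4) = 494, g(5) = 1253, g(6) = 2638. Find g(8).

Evaluate each Lagrange basis at z = 8:
L_0(8) = (5)·(4)·(3)·(2)/[(-1)·(-2)·(-3)·(-4)] = 5
L_1(8) = (6)·(4)·(3)·(2)/[(1)·(-1)·(-2)·(-3)] = -24
L_2(8) = (6)·(5)·(3)·(2)/[(2)·(1)·(-1)·(-2)] = 45
L_3(8) = (6)·(5)·(4)·(2)/[(3)·(2)·(1)·(-1)] = -40
L_4(8) = (6)·(5)·(4)·(3)/[(4)·(3)·(2)·(1)] = 15
Sum: 14·(5) + 139·(-24) + 494·(45) + 1253·(-40) + 2638·(15) = 8414

8414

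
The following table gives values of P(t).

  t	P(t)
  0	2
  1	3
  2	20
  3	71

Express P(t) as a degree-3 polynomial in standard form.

L_0(t) = (t - 1)(t - 2)(t - 3) / [-6] = -(1/6)t^3 + t^2 - (11/6)t + 1
L_1(t) = t(t - 2)(t - 3) / [2] = (1/2)t^3 - (5/2)t^2 + 3t
L_2(t) = t(t - 1)(t - 3) / [-2] = -(1/2)t^3 + 2t^2 - (3/2)t
L_3(t) = t(t - 1)(t - 2) / [6] = (1/6)t^3 - (1/2)t^2 + (1/3)t
P(t) = 2·L_0 + 3·L_1 + 20·L_2 + 71·L_3
  2·L_0(t) = -(1/3)t^3 + 2t^2 - (11/3)t + 2
  3·L_1(t) = (3/2)t^3 - (15/2)t^2 + 9t
  20·L_2(t) = -10t^3 + 40t^2 - 30t
  71·L_3(t) = (71/6)t^3 - (71/2)t^2 + (71/3)t
Adding term by term: 3t^3 - t^2 - t + 2

P(t) = 3t^3 - t^2 - t + 2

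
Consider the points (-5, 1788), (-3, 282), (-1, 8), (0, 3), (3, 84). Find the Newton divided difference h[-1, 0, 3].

h[-1,0] = (3 - 8) / (0 - (-1)) = -5
h[0,3] = (84 - 3) / (3 - 0) = 27
h[-1,0,3] = (27 - (-5)) / (3 - (-1)) = 8

8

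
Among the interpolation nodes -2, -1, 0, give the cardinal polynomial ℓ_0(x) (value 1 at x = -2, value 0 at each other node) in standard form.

ℓ_0(x) = (1/2)x^2 + (1/2)x

ℓ_0(x) = (x + 1)x / [(-1)·(-2)]
       = (x^2 + x) / (2)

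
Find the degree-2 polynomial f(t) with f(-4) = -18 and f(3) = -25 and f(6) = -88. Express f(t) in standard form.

L_0(t) = (t - 3)(t - 6) / [70] = (1/70)t^2 - (9/70)t + 9/35
L_1(t) = (t + 4)(t - 6) / [-21] = -(1/21)t^2 + (2/21)t + 8/7
L_2(t) = (t + 4)(t - 3) / [30] = (1/30)t^2 + (1/30)t - 2/5
f(t) = (-18)·L_0 + (-25)·L_1 + (-88)·L_2
  (-18)·L_0(t) = -(9/35)t^2 + (81/35)t - 162/35
  (-25)·L_1(t) = (25/21)t^2 - (50/21)t - 200/7
  (-88)·L_2(t) = -(44/15)t^2 - (44/15)t + 176/5
Adding term by term: -2t^2 - 3t + 2

f(t) = -2t^2 - 3t + 2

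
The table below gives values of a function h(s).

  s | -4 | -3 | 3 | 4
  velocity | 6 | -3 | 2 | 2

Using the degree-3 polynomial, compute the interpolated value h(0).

-44/7

L_0(0) = (3)·(-3)·(-4)/[(-1)·(-7)·(-8)] = -9/14
L_1(0) = (4)·(-3)·(-4)/[(1)·(-6)·(-7)] = 8/7
L_2(0) = (4)·(3)·(-4)/[(7)·(6)·(-1)] = 8/7
L_3(0) = (4)·(3)·(-3)/[(8)·(7)·(1)] = -9/14
Sum: 6·(-9/14) + (-3)·(8/7) + 2·(8/7) + 2·(-9/14) = -44/7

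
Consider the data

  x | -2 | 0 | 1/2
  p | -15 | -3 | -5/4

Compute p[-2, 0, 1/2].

p[-2,0] = (-3 - (-15)) / (0 - (-2)) = 6
p[0,1/2] = (-5/4 - (-3)) / (1/2 - 0) = 7/2
p[-2,0,1/2] = (7/2 - 6) / (1/2 - (-2)) = -1

-1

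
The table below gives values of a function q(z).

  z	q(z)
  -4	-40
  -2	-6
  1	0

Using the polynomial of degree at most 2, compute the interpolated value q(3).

Evaluate each Lagrange basis at z = 3:
L_0(3) = (5)·(2)/[(-2)·(-5)] = 1
L_1(3) = (7)·(2)/[(2)·(-3)] = -7/3
L_2(3) = (7)·(5)/[(5)·(3)] = 7/3
Sum: (-40)·(1) + (-6)·(-7/3) + 0 = -26

-26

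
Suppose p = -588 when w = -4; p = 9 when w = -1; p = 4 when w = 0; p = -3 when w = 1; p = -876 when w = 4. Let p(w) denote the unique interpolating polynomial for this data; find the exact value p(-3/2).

97/16

Evaluate each Lagrange basis at w = -3/2:
L_0(-3/2) = (-1/2)·(-3/2)·(-5/2)·(-11/2)/[(-3)·(-4)·(-5)·(-8)] = 11/512
L_1(-3/2) = (5/2)·(-3/2)·(-5/2)·(-11/2)/[(3)·(-1)·(-2)·(-5)] = 55/32
L_2(-3/2) = (5/2)·(-1/2)·(-5/2)·(-11/2)/[(4)·(1)·(-1)·(-4)] = -275/256
L_3(-3/2) = (5/2)·(-1/2)·(-3/2)·(-11/2)/[(5)·(2)·(1)·(-3)] = 11/32
L_4(-3/2) = (5/2)·(-1/2)·(-3/2)·(-5/2)/[(8)·(5)·(4)·(3)] = -5/512
Sum: (-588)·(11/512) + 9·(55/32) + 4·(-275/256) + (-3)·(11/32) + (-876)·(-5/512) = 97/16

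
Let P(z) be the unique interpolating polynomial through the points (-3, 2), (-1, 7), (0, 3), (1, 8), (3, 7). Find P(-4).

Using Newton's divided-difference form:
P[-3,-1] = (7 - 2) / (-1 - (-3)) = 5/2
P[-1,0] = (3 - 7) / (0 - (-1)) = -4
P[0,1] = (8 - 3) / (1 - 0) = 5
P[1,3] = (7 - 8) / (3 - 1) = -1/2
P[-3,-1,0] = (-4 - 5/2) / (0 - (-3)) = -13/6
P[-1,0,1] = (5 - (-4)) / (1 - (-1)) = 9/2
P[0,1,3] = (-1/2 - 5) / (3 - 0) = -11/6
P[-3,-1,0,1] = (9/2 - (-13/6)) / (1 - (-3)) = 5/3
P[-1,0,1,3] = (-11/6 - 9/2) / (3 - (-1)) = -19/12
P[-3,-1,0,1,3] = (-19/12 - 5/3) / (3 - (-3)) = -13/24
P(-4) = 2 + (5/2)·(-1) + (-13/6)·(-1)·(-3) + (5/3)·(-1)·(-3)·(-4) + (-13/24)·(-1)·(-3)·(-4)·(-5) = -119/2

-119/2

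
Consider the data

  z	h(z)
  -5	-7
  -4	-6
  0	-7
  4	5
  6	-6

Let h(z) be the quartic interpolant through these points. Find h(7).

Evaluate each Lagrange basis at z = 7:
L_0(7) = (11)·(7)·(3)·(1)/[(-1)·(-5)·(-9)·(-11)] = 7/15
L_1(7) = (12)·(7)·(3)·(1)/[(1)·(-4)·(-8)·(-10)] = -63/80
L_2(7) = (12)·(11)·(3)·(1)/[(5)·(4)·(-4)·(-6)] = 33/40
L_3(7) = (12)·(11)·(7)·(1)/[(9)·(8)·(4)·(-2)] = -77/48
L_4(7) = (12)·(11)·(7)·(3)/[(11)·(10)·(6)·(2)] = 21/10
Sum: (-7)·(7/15) + (-6)·(-63/80) + (-7)·(33/40) + 5·(-77/48) + (-6)·(21/10) = -399/16

-399/16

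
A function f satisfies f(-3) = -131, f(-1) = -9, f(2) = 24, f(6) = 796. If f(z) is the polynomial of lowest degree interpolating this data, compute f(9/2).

653/2

L_0(9/2) = (11/2)·(5/2)·(-3/2)/[(-2)·(-5)·(-9)] = 11/48
L_1(9/2) = (15/2)·(5/2)·(-3/2)/[(2)·(-3)·(-7)] = -75/112
L_2(9/2) = (15/2)·(11/2)·(-3/2)/[(5)·(3)·(-4)] = 33/32
L_3(9/2) = (15/2)·(11/2)·(5/2)/[(9)·(7)·(4)] = 275/672
Sum: (-131)·(11/48) + (-9)·(-75/112) + 24·(33/32) + 796·(275/672) = 653/2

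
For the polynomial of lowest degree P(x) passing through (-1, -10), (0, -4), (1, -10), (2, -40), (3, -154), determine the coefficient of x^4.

The leading coefficient equals the top divided difference P[-1,0,1,2,3].
P[-1,0] = (-4 - (-10)) / (0 - (-1)) = 6
P[0,1] = (-10 - (-4)) / (1 - 0) = -6
P[1,2] = (-40 - (-10)) / (2 - 1) = -30
P[2,3] = (-154 - (-40)) / (3 - 2) = -114
P[-1,0,1] = (-6 - 6) / (1 - (-1)) = -6
P[0,1,2] = (-30 - (-6)) / (2 - 0) = -12
P[1,2,3] = (-114 - (-30)) / (3 - 1) = -42
P[-1,0,1,2] = (-12 - (-6)) / (2 - (-1)) = -2
P[0,1,2,3] = (-42 - (-12)) / (3 - 0) = -10
P[-1,0,1,2,3] = (-10 - (-2)) / (3 - (-1)) = -2

-2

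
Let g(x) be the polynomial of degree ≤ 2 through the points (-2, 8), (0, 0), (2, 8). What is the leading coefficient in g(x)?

2

The leading coefficient equals the top divided difference g[-2,0,2].
g[-2,0] = (0 - 8) / (0 - (-2)) = -4
g[0,2] = (8 - 0) / (2 - 0) = 4
g[-2,0,2] = (4 - (-4)) / (2 - (-2)) = 2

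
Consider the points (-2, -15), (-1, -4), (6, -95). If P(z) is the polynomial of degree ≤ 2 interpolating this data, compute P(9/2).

-203/4

Using Newton's divided-difference form:
P[-2,-1] = (-4 - (-15)) / (-1 - (-2)) = 11
P[-1,6] = (-95 - (-4)) / (6 - (-1)) = -13
P[-2,-1,6] = (-13 - 11) / (6 - (-2)) = -3
P(9/2) = -15 + 11·(13/2) + (-3)·(13/2)·(11/2) = -203/4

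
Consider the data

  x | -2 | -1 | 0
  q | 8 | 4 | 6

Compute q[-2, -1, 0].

q[-2,-1] = (4 - 8) / (-1 - (-2)) = -4
q[-1,0] = (6 - 4) / (0 - (-1)) = 2
q[-2,-1,0] = (2 - (-4)) / (0 - (-2)) = 3

3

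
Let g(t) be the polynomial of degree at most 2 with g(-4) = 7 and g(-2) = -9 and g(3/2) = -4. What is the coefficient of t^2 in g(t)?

12/7

The leading coefficient equals the top divided difference g[-4,-2,3/2].
g[-4,-2] = (-9 - 7) / (-2 - (-4)) = -8
g[-2,3/2] = (-4 - (-9)) / (3/2 - (-2)) = 10/7
g[-4,-2,3/2] = (10/7 - (-8)) / (3/2 - (-4)) = 12/7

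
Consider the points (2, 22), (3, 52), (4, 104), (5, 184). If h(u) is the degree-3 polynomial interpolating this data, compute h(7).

Evaluate each Lagrange basis at u = 7:
L_0(7) = (4)·(3)·(2)/[(-1)·(-2)·(-3)] = -4
L_1(7) = (5)·(3)·(2)/[(1)·(-1)·(-2)] = 15
L_2(7) = (5)·(4)·(2)/[(2)·(1)·(-1)] = -20
L_3(7) = (5)·(4)·(3)/[(3)·(2)·(1)] = 10
Sum: 22·(-4) + 52·(15) + 104·(-20) + 184·(10) = 452

452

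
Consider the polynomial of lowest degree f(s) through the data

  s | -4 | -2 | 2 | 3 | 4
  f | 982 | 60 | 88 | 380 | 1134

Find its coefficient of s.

Build the Lagrange basis polynomials:
L_0(s) = (s + 2)(s - 2)(s - 3)(s - 4) / [672] = (1/672)s^4 - (1/96)s^3 + (1/84)s^2 + (1/24)s - 1/14
L_1(s) = (s + 4)(s - 2)(s - 3)(s - 4) / [-240] = -(1/240)s^4 + (1/48)s^3 + (1/24)s^2 - (1/3)s + 2/5
L_2(s) = (s + 4)(s + 2)(s - 3)(s - 4) / [48] = (1/48)s^4 - (1/48)s^3 - (11/24)s^2 + (1/3)s + 2
L_3(s) = (s + 4)(s + 2)(s - 2)(s - 4) / [-35] = -(1/35)s^4 + (4/7)s^2 - 64/35
L_4(s) = (s + 4)(s + 2)(s - 2)(s - 3) / [96] = (1/96)s^4 + (1/96)s^3 - (1/6)s^2 - (1/24)s + 1/2
f(s) = 982·L_0 + 60·L_1 + 88·L_2 + 380·L_3 + 1134·L_4
Only the coefficient of s is needed; take it from each L_i and combine:
982·(1/24) + 60·(-1/3) + 88·(1/3) + 380·(0) + 1134·(-1/24) = 3

3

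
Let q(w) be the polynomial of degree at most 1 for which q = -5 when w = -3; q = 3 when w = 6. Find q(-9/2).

-19/3

L_0(-9/2) = (-21/2)/[(-9)] = 7/6
L_1(-9/2) = (-3/2)/[(9)] = -1/6
Sum: (-5)·(7/6) + 3·(-1/6) = -19/3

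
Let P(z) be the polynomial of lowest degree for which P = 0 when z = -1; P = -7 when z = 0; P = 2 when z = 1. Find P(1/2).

Evaluate each Lagrange basis at z = 1/2:
L_0(1/2) = (1/2)·(-1/2)/[(-1)·(-2)] = -1/8
L_1(1/2) = (3/2)·(-1/2)/[(1)·(-1)] = 3/4
L_2(1/2) = (3/2)·(1/2)/[(2)·(1)] = 3/8
Sum: 0 + (-7)·(3/4) + 2·(3/8) = -9/2

-9/2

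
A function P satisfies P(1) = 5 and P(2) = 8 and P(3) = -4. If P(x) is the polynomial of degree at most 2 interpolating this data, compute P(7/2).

-125/8

Evaluate each Lagrange basis at x = 7/2:
L_0(7/2) = (3/2)·(1/2)/[(-1)·(-2)] = 3/8
L_1(7/2) = (5/2)·(1/2)/[(1)·(-1)] = -5/4
L_2(7/2) = (5/2)·(3/2)/[(2)·(1)] = 15/8
Sum: 5·(3/8) + 8·(-5/4) + (-4)·(15/8) = -125/8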